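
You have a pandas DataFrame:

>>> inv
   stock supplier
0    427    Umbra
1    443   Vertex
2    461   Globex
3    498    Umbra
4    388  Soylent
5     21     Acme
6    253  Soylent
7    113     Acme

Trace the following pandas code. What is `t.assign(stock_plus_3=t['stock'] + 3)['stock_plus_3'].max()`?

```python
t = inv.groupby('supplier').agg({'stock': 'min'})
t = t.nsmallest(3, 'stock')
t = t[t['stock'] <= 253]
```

group by supplier, min of stock:
          stock
supplier       
Acme         21
Globex      461
Soylent     253
Umbra       427
Vertex      443
take 3 rows with smallest stock:
          stock
supplier       
Acme         21
Soylent     253
Umbra       427
filter rows where stock <= 253:
          stock
supplier       
Acme         21
Soylent     253
add column stock_plus_3 = t['stock'] + 3:
          stock  stock_plus_3
supplier                     
Acme         21            24
Soylent     253           256
Taking the max of column 'stock_plus_3' gives 256.

256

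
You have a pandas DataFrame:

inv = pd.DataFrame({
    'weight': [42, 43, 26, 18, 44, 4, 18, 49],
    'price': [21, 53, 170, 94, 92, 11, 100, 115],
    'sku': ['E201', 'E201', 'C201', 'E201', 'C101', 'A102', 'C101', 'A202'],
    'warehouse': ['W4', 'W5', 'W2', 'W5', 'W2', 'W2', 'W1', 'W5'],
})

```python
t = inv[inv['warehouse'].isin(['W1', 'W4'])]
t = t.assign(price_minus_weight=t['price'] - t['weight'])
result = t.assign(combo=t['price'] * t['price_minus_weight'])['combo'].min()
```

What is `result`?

-441

filter rows where warehouse in ['W1', 'W4']:
   weight  price   sku warehouse
0      42     21  E201        W4
6      18    100  C101        W1
add column price_minus_weight = t['price'] - t['weight']:
   weight  price   sku warehouse  price_minus_weight
0      42     21  E201        W4                 -21
6      18    100  C101        W1                  82
add column combo = t['price'] * t['price_minus_weight']:
   weight  price   sku warehouse  price_minus_weight  combo
0      42     21  E201        W4                 -21   -441
6      18    100  C101        W1                  82   8200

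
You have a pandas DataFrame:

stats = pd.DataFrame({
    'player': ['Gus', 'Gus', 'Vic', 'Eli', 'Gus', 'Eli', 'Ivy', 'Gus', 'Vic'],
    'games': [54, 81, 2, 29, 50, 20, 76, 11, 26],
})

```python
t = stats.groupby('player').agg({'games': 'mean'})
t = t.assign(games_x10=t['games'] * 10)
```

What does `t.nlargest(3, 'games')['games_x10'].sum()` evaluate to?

group by player, mean of games:
        games
player       
Eli      24.5
Gus      49.0
Ivy      76.0
Vic      14.0
add column games_x10 = t['games'] * 10:
        games  games_x10
player                  
Eli      24.5      245.0
Gus      49.0      490.0
Ivy      76.0      760.0
Vic      14.0      140.0
take 3 rows with largest games:
        games  games_x10
player                  
Ivy      76.0      760.0
Gus      49.0      490.0
Eli      24.5      245.0
Hence 1495.0.

1495.0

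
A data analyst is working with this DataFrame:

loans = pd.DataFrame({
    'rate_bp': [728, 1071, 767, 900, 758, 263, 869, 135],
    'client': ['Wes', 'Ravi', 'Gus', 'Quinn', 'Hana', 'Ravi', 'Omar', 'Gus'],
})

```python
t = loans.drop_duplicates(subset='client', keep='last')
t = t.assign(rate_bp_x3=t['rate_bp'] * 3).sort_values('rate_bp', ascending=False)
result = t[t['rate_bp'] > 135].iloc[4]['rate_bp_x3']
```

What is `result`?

drop duplicate client (keep=last):
   rate_bp client
0      728    Wes
3      900  Quinn
4      758   Hana
5      263   Ravi
6      869   Omar
7      135    Gus
add column rate_bp_x3 = t['rate_bp'] * 3:
   rate_bp client  rate_bp_x3
0      728    Wes        2184
3      900  Quinn        2700
4      758   Hana        2274
5      263   Ravi         789
6      869   Omar        2607
7      135    Gus         405
sort by rate_bp descending:
   rate_bp client  rate_bp_x3
3      900  Quinn        2700
6      869   Omar        2607
4      758   Hana        2274
0      728    Wes        2184
5      263   Ravi         789
7      135    Gus         405
filter rows where rate_bp > 135:
   rate_bp client  rate_bp_x3
3      900  Quinn        2700
6      869   Omar        2607
4      758   Hana        2274
0      728    Wes        2184
5      263   Ravi         789

789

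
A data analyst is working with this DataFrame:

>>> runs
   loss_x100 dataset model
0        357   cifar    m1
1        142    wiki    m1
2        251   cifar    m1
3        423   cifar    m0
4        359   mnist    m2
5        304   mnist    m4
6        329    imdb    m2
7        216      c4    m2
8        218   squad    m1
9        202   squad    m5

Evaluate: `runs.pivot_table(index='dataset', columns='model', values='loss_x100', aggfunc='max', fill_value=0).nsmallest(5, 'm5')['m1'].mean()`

99.8

pivot: rows=dataset, cols=model, max(loss_x100):
model     m0   m1   m2   m4   m5
dataset                         
c4         0    0  216    0    0
cifar    423  357    0    0    0
imdb       0    0  329    0    0
mnist      0    0  359  304    0
squad      0  218    0    0  202
wiki       0  142    0    0    0
take 5 rows with smallest m5:
model     m0   m1   m2   m4  m5
dataset                        
c4         0    0  216    0   0
cifar    423  357    0    0   0
imdb       0    0  329    0   0
mnist      0    0  359  304   0
wiki       0  142    0    0   0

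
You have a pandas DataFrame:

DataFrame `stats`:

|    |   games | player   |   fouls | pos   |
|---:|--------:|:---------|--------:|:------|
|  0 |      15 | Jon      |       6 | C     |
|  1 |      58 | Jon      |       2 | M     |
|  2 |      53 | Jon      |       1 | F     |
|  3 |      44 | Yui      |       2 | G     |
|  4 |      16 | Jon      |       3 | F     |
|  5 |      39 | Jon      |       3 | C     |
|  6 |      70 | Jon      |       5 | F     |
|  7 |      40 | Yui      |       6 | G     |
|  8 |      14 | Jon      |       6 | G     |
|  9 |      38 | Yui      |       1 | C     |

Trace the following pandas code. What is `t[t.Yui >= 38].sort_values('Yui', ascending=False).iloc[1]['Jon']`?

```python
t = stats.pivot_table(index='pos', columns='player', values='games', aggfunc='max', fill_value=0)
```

39

pivot: rows=pos, cols=player, max(games):
player  Jon  Yui
pos             
C        39   38
F        70    0
G        14   44
M        58    0
filter rows where Yui >= 38:
player  Jon  Yui
pos             
C        39   38
G        14   44
sort by Yui descending:
player  Jon  Yui
pos             
G        14   44
C        39   38
Reading off the value at position 1, column 'Jon', we get 39.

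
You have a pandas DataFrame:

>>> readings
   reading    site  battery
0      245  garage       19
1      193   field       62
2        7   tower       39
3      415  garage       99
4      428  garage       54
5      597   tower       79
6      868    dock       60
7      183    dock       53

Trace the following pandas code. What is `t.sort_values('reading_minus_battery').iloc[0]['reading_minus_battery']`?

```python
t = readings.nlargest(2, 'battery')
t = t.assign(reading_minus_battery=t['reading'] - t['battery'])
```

316

take 2 rows with largest battery:
   reading    site  battery
3      415  garage       99
5      597   tower       79
add column reading_minus_battery = t['reading'] - t['battery']:
   reading    site  battery  reading_minus_battery
3      415  garage       99                    316
5      597   tower       79                    518
sort by reading_minus_battery:
   reading    site  battery  reading_minus_battery
3      415  garage       99                    316
5      597   tower       79                    518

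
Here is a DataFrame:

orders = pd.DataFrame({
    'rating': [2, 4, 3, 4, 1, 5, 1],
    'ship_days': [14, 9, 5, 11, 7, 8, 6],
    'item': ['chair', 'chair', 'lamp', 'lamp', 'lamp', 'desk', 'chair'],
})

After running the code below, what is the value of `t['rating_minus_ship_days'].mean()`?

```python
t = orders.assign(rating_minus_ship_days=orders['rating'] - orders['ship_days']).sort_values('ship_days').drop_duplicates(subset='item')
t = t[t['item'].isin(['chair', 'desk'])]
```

add column rating_minus_ship_days = orders['rating'] - orders['ship_days']:
   rating  ship_days   item  rating_minus_ship_days
0       2         14  chair                     -12
1       4          9  chair                      -5
2       3          5   lamp                      -2
3       4         11   lamp                      -7
4       1          7   lamp                      -6
5       5          8   desk                      -3
6       1          6  chair                      -5
sort by ship_days:
   rating  ship_days   item  rating_minus_ship_days
2       3          5   lamp                      -2
6       1          6  chair                      -5
4       1          7   lamp                      -6
5       5          8   desk                      -3
1       4          9  chair                      -5
3       4         11   lamp                      -7
0       2         14  chair                     -12
drop duplicate item (keep=first):
   rating  ship_days   item  rating_minus_ship_days
2       3          5   lamp                      -2
6       1          6  chair                      -5
5       5          8   desk                      -3
filter rows where item in ['chair', 'desk']:
   rating  ship_days   item  rating_minus_ship_days
6       1          6  chair                      -5
5       5          8   desk                      -3
Taking the mean of column 'rating_minus_ship_days' gives -4.0.

-4.0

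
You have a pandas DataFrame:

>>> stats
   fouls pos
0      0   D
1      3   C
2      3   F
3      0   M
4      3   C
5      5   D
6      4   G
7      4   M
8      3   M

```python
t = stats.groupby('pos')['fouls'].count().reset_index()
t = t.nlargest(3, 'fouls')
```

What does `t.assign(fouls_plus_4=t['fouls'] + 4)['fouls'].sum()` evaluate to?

group by pos, count of fouls:
pos
C    2
D    2
F    1
G    1
M    3
Name: fouls, dtype: int64
reset_index():
  pos  fouls
0   C      2
1   D      2
2   F      1
3   G      1
4   M      3
take 3 rows with largest fouls:
  pos  fouls
4   M      3
0   C      2
1   D      2
add column fouls_plus_4 = t['fouls'] + 4:
  pos  fouls  fouls_plus_4
4   M      3             7
0   C      2             6
1   D      2             6

7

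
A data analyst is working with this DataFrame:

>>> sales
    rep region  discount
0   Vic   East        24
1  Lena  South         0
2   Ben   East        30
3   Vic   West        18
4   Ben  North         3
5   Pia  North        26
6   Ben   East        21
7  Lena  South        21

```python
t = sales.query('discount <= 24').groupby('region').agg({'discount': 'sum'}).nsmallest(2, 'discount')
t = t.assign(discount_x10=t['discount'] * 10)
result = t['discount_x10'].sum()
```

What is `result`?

filter rows where discount <= 24:
    rep region  discount
0   Vic   East        24
1  Lena  South         0
3   Vic   West        18
4   Ben  North         3
6   Ben   East        21
7  Lena  South        21
group by region, sum of discount:
        discount
region          
East          45
North          3
South         21
West          18
take 2 rows with smallest discount:
        discount
region          
North          3
West          18
add column discount_x10 = t['discount'] * 10:
        discount  discount_x10
region                        
North          3            30
West          18           180
The sum of column 'discount_x10' is 210.

210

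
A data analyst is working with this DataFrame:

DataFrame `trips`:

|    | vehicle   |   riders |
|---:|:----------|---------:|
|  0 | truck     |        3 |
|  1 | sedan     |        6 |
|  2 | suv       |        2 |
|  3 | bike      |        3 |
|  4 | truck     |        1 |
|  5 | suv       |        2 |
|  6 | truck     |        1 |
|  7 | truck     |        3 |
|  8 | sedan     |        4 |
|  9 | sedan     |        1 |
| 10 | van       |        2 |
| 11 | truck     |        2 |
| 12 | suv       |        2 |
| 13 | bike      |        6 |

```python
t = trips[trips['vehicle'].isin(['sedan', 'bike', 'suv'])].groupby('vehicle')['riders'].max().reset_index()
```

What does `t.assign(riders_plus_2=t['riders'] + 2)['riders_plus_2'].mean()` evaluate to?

filter rows where vehicle in ['sedan', 'bike', 'suv']:
   vehicle  riders
1    sedan       6
2      suv       2
3     bike       3
5      suv       2
8    sedan       4
9    sedan       1
12     suv       2
13    bike       6
group by vehicle, max of riders:
vehicle
bike     6
sedan    6
suv      2
Name: riders, dtype: int64
reset_index():
  vehicle  riders
0    bike       6
1   sedan       6
2     suv       2
add column riders_plus_2 = t['riders'] + 2:
  vehicle  riders  riders_plus_2
0    bike       6              8
1   sedan       6              8
2     suv       2              4
Finally, mean of column 'riders_plus_2' = 6.66666666667.

6.66666666667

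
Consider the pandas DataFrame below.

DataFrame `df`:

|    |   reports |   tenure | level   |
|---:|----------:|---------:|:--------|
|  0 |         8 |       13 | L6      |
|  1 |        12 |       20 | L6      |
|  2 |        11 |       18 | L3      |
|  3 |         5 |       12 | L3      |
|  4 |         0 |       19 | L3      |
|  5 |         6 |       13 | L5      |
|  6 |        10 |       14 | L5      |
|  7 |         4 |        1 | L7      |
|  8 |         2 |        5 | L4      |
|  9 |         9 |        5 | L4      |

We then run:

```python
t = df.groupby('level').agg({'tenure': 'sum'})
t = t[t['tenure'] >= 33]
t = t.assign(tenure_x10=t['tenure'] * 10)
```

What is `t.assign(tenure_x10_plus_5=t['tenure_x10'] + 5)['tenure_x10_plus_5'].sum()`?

830

group by level, sum of tenure:
       tenure
level        
L3         49
L4         10
L5         27
L6         33
L7          1
filter rows where tenure >= 33:
       tenure
level        
L3         49
L6         33
add column tenure_x10 = t['tenure'] * 10:
       tenure  tenure_x10
level                    
L3         49         490
L6         33         330
add column tenure_x10_plus_5 = t['tenure_x10'] + 5:
       tenure  tenure_x10  tenure_x10_plus_5
level                                       
L3         49         490                495
L6         33         330                335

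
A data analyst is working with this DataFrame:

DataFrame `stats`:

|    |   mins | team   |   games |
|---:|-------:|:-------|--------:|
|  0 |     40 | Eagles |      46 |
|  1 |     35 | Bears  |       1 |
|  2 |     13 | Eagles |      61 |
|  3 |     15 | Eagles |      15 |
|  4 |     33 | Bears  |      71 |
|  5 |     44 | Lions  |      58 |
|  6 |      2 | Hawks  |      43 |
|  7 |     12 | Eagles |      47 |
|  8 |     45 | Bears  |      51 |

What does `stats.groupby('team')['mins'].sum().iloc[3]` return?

group by team, sum of mins:
team
Bears     113
Eagles     80
Hawks       2
Lions      44
Name: mins, dtype: int64
value at position 3 → 44

44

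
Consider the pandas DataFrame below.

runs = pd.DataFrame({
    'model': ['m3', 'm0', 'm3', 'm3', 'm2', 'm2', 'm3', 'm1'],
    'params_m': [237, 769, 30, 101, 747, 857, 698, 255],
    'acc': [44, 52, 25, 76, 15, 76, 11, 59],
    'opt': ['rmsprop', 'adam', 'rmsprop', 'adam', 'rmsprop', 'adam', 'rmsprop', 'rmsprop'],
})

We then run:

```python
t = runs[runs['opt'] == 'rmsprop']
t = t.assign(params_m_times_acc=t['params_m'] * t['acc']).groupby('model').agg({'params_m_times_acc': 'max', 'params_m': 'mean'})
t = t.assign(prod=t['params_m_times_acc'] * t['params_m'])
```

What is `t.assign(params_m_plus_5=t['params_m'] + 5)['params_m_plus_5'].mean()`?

446.222222222

filter rows where opt == 'rmsprop':
  model  params_m  acc      opt
0    m3       237   44  rmsprop
2    m3        30   25  rmsprop
4    m2       747   15  rmsprop
6    m3       698   11  rmsprop
7    m1       255   59  rmsprop
add column params_m_times_acc = t['params_m'] * t['acc']:
  model  params_m  acc      opt  params_m_times_acc
0    m3       237   44  rmsprop               10428
2    m3        30   25  rmsprop                 750
4    m2       747   15  rmsprop               11205
6    m3       698   11  rmsprop                7678
7    m1       255   59  rmsprop               15045
group by model: max(params_m_times_acc), mean(params_m):
       params_m_times_acc    params_m
model                                
m1                  15045  255.000000
m2                  11205  747.000000
m3                  10428  321.666667
add column prod = t['params_m_times_acc'] * t['params_m']:
       params_m_times_acc    params_m       prod
model                                           
m1                  15045  255.000000  3836475.0
m2                  11205  747.000000  8370135.0
m3                  10428  321.666667  3354340.0
add column params_m_plus_5 = t['params_m'] + 5:
       params_m_times_acc    params_m       prod  params_m_plus_5
model                                                            
m1                  15045  255.000000  3836475.0       260.000000
m2                  11205  747.000000  8370135.0       752.000000
m3                  10428  321.666667  3354340.0       326.666667
Hence 446.222222222.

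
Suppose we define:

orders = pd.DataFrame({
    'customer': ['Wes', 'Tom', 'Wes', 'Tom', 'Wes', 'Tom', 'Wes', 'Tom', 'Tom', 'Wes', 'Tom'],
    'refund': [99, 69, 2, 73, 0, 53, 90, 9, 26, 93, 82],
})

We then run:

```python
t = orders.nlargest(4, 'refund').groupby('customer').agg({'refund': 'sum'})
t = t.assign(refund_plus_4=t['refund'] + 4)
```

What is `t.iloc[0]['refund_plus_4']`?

take 4 rows with largest refund:
   customer  refund
0       Wes      99
9       Wes      93
6       Wes      90
10      Tom      82
group by customer, sum of refund:
          refund
customer        
Tom           82
Wes          282
add column refund_plus_4 = t['refund'] + 4:
          refund  refund_plus_4
customer                       
Tom           82             86
Wes          282            286
So iloc[0]['refund_plus_4'] = 86.

86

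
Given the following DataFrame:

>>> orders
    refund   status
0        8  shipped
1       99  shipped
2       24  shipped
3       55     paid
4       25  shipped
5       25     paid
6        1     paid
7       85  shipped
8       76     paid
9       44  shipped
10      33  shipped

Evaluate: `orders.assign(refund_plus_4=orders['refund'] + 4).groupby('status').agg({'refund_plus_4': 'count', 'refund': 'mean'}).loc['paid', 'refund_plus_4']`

4

add column refund_plus_4 = orders['refund'] + 4:
    refund   status  refund_plus_4
0        8  shipped             12
1       99  shipped            103
2       24  shipped             28
3       55     paid             59
4       25  shipped             29
5       25     paid             29
6        1     paid              5
7       85  shipped             89
8       76     paid             80
9       44  shipped             48
10      33  shipped             37
group by status: count(refund_plus_4), mean(refund):
         refund_plus_4     refund
status                           
paid                 4  39.250000
shipped              7  45.428571
value at row 'paid', column 'refund_plus_4' → 4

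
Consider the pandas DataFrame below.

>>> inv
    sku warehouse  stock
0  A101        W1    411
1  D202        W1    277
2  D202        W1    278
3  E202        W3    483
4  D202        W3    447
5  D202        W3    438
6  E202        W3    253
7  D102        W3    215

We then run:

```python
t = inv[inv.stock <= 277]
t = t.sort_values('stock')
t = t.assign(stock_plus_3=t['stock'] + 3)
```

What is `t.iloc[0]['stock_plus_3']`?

filter rows where stock <= 277:
    sku warehouse  stock
1  D202        W1    277
6  E202        W3    253
7  D102        W3    215
sort by stock:
    sku warehouse  stock
7  D102        W3    215
6  E202        W3    253
1  D202        W1    277
add column stock_plus_3 = t['stock'] + 3:
    sku warehouse  stock  stock_plus_3
7  D102        W3    215           218
6  E202        W3    253           256
1  D202        W1    277           280
Reading off the value at position 0, column 'stock_plus_3', we get 218.

218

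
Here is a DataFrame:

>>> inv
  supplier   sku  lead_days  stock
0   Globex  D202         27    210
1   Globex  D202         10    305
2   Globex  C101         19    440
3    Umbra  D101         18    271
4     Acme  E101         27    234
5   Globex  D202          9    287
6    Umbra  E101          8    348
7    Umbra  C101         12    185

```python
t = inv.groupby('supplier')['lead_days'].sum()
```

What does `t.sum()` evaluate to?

group by supplier, sum of lead_days:
supplier
Acme      27
Globex    65
Umbra     38
Name: lead_days, dtype: int64
Then the sum of the resulting series: 130

130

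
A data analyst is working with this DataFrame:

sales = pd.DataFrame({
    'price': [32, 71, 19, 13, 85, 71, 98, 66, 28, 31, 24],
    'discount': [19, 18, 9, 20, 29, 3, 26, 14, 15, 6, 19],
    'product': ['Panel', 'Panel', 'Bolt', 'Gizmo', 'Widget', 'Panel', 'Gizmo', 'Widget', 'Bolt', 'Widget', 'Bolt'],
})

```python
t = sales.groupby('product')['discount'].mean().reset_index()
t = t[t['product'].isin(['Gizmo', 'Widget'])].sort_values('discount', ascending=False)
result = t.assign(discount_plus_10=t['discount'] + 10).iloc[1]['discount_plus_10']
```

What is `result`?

group by product, mean of discount:
product
Bolt      14.333333
Gizmo     23.000000
Panel     13.333333
Widget    16.333333
Name: discount, dtype: float64
reset_index():
  product   discount
0    Bolt  14.333333
1   Gizmo  23.000000
2   Panel  13.333333
3  Widget  16.333333
filter rows where product in ['Gizmo', 'Widget']:
  product   discount
1   Gizmo  23.000000
3  Widget  16.333333
sort by discount descending:
  product   discount
1   Gizmo  23.000000
3  Widget  16.333333
add column discount_plus_10 = t['discount'] + 10:
  product   discount  discount_plus_10
1   Gizmo  23.000000         33.000000
3  Widget  16.333333         26.333333
Then the value at position 1, column 'discount_plus_10': 26.3333333333

26.3333333333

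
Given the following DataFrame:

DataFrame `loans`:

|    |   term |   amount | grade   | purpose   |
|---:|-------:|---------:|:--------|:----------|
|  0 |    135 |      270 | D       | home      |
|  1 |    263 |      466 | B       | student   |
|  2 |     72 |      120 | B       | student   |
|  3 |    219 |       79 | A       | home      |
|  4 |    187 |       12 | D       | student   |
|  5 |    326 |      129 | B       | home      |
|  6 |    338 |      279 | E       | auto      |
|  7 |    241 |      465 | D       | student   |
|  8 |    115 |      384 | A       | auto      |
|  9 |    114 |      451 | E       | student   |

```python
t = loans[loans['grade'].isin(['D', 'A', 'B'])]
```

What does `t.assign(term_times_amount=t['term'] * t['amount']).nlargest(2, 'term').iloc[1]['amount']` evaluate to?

filter rows where grade in ['D', 'A', 'B']:
   term  amount grade  purpose
0   135     270     D     home
1   263     466     B  student
2    72     120     B  student
3   219      79     A     home
4   187      12     D  student
5   326     129     B     home
7   241     465     D  student
8   115     384     A     auto
add column term_times_amount = t['term'] * t['amount']:
   term  amount grade  purpose  term_times_amount
0   135     270     D     home              36450
1   263     466     B  student             122558
2    72     120     B  student               8640
3   219      79     A     home              17301
4   187      12     D  student               2244
5   326     129     B     home              42054
7   241     465     D  student             112065
8   115     384     A     auto              44160
take 2 rows with largest term:
   term  amount grade  purpose  term_times_amount
5   326     129     B     home              42054
1   263     466     B  student             122558
value at position 1, column 'amount' → 466

466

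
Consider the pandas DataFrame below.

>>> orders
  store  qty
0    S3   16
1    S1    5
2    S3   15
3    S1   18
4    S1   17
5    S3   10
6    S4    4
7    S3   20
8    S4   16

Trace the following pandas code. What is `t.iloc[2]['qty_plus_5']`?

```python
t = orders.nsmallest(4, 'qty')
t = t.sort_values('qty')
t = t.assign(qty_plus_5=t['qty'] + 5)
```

take 4 rows with smallest qty:
  store  qty
6    S4    4
1    S1    5
5    S3   10
2    S3   15
sort by qty:
  store  qty
6    S4    4
1    S1    5
5    S3   10
2    S3   15
add column qty_plus_5 = t['qty'] + 5:
  store  qty  qty_plus_5
6    S4    4           9
1    S1    5          10
5    S3   10          15
2    S3   15          20
So iloc[2]['qty_plus_5'] = 15.

15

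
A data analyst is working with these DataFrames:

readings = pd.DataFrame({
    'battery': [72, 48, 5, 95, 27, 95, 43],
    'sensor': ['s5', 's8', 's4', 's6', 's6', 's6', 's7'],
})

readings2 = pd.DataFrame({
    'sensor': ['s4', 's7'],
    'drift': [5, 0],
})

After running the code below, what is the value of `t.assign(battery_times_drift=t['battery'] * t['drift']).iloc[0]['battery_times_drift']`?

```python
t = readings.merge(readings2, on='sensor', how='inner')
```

merge on 'sensor' (how='inner') → 2 rows:
   battery sensor  drift
0        5     s4      5
1       43     s7      0
add column battery_times_drift = t['battery'] * t['drift']:
   battery sensor  drift  battery_times_drift
0        5     s4      5                   25
1       43     s7      0                    0

25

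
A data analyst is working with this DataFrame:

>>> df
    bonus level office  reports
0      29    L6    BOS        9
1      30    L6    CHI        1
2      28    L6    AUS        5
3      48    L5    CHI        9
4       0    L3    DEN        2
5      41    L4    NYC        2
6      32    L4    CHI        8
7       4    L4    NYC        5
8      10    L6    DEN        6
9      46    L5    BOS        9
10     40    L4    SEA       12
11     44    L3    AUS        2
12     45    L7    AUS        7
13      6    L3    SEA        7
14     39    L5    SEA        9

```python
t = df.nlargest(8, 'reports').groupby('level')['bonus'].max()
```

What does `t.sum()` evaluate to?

take 8 rows with largest reports:
    bonus level office  reports
10     40    L4    SEA       12
0      29    L6    BOS        9
3      48    L5    CHI        9
9      46    L5    BOS        9
14     39    L5    SEA        9
6      32    L4    CHI        8
12     45    L7    AUS        7
13      6    L3    SEA        7
group by level, max of bonus:
level
L3     6
L4    40
L5    48
L6    29
L7    45
Name: bonus, dtype: int64
Reading off the sum of the resulting series, we get 168.

168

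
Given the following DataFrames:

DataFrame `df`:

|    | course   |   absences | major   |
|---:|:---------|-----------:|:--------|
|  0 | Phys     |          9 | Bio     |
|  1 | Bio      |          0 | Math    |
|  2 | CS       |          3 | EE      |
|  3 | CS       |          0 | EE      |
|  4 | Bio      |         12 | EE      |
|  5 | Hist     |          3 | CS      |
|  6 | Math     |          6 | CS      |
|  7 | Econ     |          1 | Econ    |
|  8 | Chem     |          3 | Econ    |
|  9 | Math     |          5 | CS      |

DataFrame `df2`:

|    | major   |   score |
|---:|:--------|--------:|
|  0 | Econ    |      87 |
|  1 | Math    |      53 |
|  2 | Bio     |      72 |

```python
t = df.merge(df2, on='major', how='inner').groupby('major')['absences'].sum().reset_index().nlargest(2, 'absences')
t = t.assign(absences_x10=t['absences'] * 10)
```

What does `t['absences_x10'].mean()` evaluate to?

65.0

merge on 'major' (how='inner') → 4 rows:
  course  absences major  score
0   Phys         9   Bio     72
1    Bio         0  Math     53
2   Econ         1  Econ     87
3   Chem         3  Econ     87
group by major, sum of absences:
major
Bio     9
Econ    4
Math    0
Name: absences, dtype: int64
reset_index():
  major  absences
0   Bio         9
1  Econ         4
2  Math         0
take 2 rows with largest absences:
  major  absences
0   Bio         9
1  Econ         4
add column absences_x10 = t['absences'] * 10:
  major  absences  absences_x10
0   Bio         9            90
1  Econ         4            40
So mean() = 65.0.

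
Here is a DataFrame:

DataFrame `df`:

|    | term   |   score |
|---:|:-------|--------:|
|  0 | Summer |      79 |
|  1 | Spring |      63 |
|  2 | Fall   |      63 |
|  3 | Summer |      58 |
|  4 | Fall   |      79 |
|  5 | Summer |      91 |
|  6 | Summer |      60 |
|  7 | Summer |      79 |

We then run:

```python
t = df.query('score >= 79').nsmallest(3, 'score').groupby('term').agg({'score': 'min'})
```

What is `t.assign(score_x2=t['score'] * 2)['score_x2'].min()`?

158

filter rows where score >= 79:
     term  score
0  Summer     79
4    Fall     79
5  Summer     91
7  Summer     79
take 3 rows with smallest score:
     term  score
0  Summer     79
4    Fall     79
7  Summer     79
group by term, min of score:
        score
term         
Fall       79
Summer     79
add column score_x2 = t['score'] * 2:
        score  score_x2
term                   
Fall       79       158
Summer     79       158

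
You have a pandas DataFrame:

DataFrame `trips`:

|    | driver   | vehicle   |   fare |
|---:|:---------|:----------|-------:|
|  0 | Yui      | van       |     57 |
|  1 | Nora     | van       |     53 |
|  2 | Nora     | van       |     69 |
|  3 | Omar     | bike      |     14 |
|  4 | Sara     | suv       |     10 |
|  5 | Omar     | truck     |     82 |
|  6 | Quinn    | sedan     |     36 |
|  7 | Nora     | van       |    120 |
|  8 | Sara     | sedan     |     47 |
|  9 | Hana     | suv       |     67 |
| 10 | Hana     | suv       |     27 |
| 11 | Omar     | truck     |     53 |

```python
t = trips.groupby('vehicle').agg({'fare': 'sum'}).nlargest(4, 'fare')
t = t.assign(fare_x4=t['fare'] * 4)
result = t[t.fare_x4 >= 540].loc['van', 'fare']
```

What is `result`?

group by vehicle, sum of fare:
         fare
vehicle      
bike       14
sedan      83
suv       104
truck     135
van       299
take 4 rows with largest fare:
         fare
vehicle      
van       299
truck     135
suv       104
sedan      83
add column fare_x4 = t['fare'] * 4:
         fare  fare_x4
vehicle               
van       299     1196
truck     135      540
suv       104      416
sedan      83      332
filter rows where fare_x4 >= 540:
         fare  fare_x4
vehicle               
van       299     1196
truck     135      540
Then the value at row 'van', column 'fare': 299

299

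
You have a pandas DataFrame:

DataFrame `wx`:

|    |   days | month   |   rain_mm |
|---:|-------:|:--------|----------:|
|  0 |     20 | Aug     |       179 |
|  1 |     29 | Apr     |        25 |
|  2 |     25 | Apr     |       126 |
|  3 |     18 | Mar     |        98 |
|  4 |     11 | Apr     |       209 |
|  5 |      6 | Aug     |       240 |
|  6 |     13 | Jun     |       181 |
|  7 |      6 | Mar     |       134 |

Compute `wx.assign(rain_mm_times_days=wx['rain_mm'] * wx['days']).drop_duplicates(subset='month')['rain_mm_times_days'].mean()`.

add column rain_mm_times_days = wx['rain_mm'] * wx['days']:
   days month  rain_mm  rain_mm_times_days
0    20   Aug      179                3580
1    29   Apr       25                 725
2    25   Apr      126                3150
3    18   Mar       98                1764
4    11   Apr      209                2299
5     6   Aug      240                1440
6    13   Jun      181                2353
7     6   Mar      134                 804
drop duplicate month (keep=first):
   days month  rain_mm  rain_mm_times_days
0    20   Aug      179                3580
1    29   Apr       25                 725
3    18   Mar       98                1764
6    13   Jun      181                2353
The mean of column 'rain_mm_times_days' is 2105.5.

2105.5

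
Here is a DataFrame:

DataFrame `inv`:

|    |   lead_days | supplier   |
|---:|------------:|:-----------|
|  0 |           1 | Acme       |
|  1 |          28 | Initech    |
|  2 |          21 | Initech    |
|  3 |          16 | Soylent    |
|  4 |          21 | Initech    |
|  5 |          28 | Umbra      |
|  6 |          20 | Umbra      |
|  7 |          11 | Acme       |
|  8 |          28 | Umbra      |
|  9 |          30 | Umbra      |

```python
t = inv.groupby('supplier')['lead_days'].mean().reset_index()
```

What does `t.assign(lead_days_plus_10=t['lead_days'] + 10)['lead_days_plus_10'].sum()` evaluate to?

111.833333333

group by supplier, mean of lead_days:
supplier
Acme        6.000000
Initech    23.333333
Soylent    16.000000
Umbra      26.500000
Name: lead_days, dtype: float64
reset_index():
  supplier  lead_days
0     Acme   6.000000
1  Initech  23.333333
2  Soylent  16.000000
3    Umbra  26.500000
add column lead_days_plus_10 = t['lead_days'] + 10:
  supplier  lead_days  lead_days_plus_10
0     Acme   6.000000          16.000000
1  Initech  23.333333          33.333333
2  Soylent  16.000000          26.000000
3    Umbra  26.500000          36.500000
Finally, sum of column 'lead_days_plus_10' = 111.833333333.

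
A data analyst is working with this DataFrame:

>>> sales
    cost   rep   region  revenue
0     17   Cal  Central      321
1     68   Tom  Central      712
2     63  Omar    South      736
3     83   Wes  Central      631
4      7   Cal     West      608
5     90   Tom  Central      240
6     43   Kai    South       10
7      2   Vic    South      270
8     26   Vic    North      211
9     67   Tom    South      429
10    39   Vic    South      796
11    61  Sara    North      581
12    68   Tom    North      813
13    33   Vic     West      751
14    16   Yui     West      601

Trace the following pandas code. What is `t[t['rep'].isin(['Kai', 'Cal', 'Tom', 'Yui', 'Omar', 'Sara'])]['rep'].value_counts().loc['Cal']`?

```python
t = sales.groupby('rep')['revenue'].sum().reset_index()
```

1

group by rep, sum of revenue:
rep
Cal      929
Kai       10
Omar     736
Sara     581
Tom     2194
Vic     2028
Wes      631
Yui      601
Name: revenue, dtype: int64
reset_index():
    rep  revenue
0   Cal      929
1   Kai       10
2  Omar      736
3  Sara      581
4   Tom     2194
5   Vic     2028
6   Wes      631
7   Yui      601
filter rows where rep in ['Kai', 'Cal', 'Tom', 'Yui', 'Omar', 'Sara']:
    rep  revenue
0   Cal      929
1   Kai       10
2  Omar      736
3  Sara      581
4   Tom     2194
7   Yui      601
value_counts of rep:
rep
Cal     1
Kai     1
Omar    1
Sara    1
Tom     1
Yui     1
Name: count, dtype: int64
Hence 1.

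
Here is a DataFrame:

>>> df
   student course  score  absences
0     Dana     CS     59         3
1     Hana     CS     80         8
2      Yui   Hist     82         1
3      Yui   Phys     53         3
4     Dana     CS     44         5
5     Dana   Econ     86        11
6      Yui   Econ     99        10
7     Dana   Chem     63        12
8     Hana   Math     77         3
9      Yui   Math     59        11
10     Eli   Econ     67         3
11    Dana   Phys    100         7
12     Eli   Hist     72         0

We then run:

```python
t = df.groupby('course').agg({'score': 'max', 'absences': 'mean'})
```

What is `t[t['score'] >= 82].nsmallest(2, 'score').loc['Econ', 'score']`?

group by course: max(score), mean(absences):
        score   absences
course                  
CS         80   5.333333
Chem       63  12.000000
Econ       99   8.000000
Hist       82   0.500000
Math       77   7.000000
Phys      100   5.000000
filter rows where score >= 82:
        score  absences
course                 
Econ       99       8.0
Hist       82       0.5
Phys      100       5.0
take 2 rows with smallest score:
        score  absences
course                 
Hist       82       0.5
Econ       99       8.0

99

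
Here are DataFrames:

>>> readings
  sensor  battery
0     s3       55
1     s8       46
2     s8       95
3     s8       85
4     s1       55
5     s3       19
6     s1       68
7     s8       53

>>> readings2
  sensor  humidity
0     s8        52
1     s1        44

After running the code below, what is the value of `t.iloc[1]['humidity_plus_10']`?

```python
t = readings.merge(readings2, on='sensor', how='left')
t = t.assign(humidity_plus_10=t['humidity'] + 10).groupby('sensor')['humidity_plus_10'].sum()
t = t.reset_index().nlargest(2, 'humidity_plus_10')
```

merge on 'sensor' (how='left') → 8 rows:
  sensor  battery  humidity
0     s3       55       NaN
1     s8       46      52.0
2     s8       95      52.0
3     s8       85      52.0
4     s1       55      44.0
5     s3       19       NaN
6     s1       68      44.0
7     s8       53      52.0
add column humidity_plus_10 = t['humidity'] + 10:
  sensor  battery  humidity  humidity_plus_10
0     s3       55       NaN               NaN
1     s8       46      52.0              62.0
2     s8       95      52.0              62.0
3     s8       85      52.0              62.0
4     s1       55      44.0              54.0
5     s3       19       NaN               NaN
6     s1       68      44.0              54.0
7     s8       53      52.0              62.0
group by sensor, sum of humidity_plus_10:
sensor
s1    108.0
s3      0.0
s8    248.0
Name: humidity_plus_10, dtype: float64
reset_index():
  sensor  humidity_plus_10
0     s1             108.0
1     s3               0.0
2     s8             248.0
take 2 rows with largest humidity_plus_10:
  sensor  humidity_plus_10
2     s8             248.0
0     s1             108.0
Hence 108.0.

108.0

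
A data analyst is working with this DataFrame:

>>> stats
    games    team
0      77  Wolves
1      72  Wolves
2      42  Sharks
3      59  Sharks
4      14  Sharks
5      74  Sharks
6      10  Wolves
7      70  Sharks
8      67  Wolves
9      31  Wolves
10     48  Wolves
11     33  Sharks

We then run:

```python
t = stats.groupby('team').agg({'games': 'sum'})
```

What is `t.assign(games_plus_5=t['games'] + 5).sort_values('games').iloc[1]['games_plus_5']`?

group by team, sum of games:
        games
team         
Sharks    292
Wolves    305
add column games_plus_5 = t['games'] + 5:
        games  games_plus_5
team                       
Sharks    292           297
Wolves    305           310
sort by games:
        games  games_plus_5
team                       
Sharks    292           297
Wolves    305           310
Finally, value at position 1, column 'games_plus_5' = 310.

310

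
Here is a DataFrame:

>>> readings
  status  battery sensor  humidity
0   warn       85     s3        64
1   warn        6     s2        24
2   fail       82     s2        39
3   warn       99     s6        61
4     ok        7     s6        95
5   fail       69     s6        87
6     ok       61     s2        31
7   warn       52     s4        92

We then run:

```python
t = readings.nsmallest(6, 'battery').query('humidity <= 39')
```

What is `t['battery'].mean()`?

49.6666666667

take 6 rows with smallest battery:
  status  battery sensor  humidity
1   warn        6     s2        24
4     ok        7     s6        95
7   warn       52     s4        92
6     ok       61     s2        31
5   fail       69     s6        87
2   fail       82     s2        39
filter rows where humidity <= 39:
  status  battery sensor  humidity
1   warn        6     s2        24
6     ok       61     s2        31
2   fail       82     s2        39
Reading off the mean of column 'battery', we get 49.6666666667.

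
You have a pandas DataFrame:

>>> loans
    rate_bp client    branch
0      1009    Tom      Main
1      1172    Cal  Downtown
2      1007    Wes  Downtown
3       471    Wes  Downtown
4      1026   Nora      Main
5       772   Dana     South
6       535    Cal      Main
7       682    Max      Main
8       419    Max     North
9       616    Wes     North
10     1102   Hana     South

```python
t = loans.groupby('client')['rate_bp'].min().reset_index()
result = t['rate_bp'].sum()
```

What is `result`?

5334

group by client, min of rate_bp:
client
Cal      535
Dana     772
Hana    1102
Max      419
Nora    1026
Tom     1009
Wes      471
Name: rate_bp, dtype: int64
reset_index():
  client  rate_bp
0    Cal      535
1   Dana      772
2   Hana     1102
3    Max      419
4   Nora     1026
5    Tom     1009
6    Wes      471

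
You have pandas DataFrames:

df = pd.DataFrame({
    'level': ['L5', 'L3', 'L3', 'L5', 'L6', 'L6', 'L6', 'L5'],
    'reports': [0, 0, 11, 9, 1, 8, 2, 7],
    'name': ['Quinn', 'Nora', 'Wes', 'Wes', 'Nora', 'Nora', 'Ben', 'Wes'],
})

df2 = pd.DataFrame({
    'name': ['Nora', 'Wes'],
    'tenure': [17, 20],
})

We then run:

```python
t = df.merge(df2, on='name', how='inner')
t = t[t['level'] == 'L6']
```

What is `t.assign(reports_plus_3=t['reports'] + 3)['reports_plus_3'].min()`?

merge on 'name' (how='inner') → 6 rows:
  level  reports  name  tenure
0    L3        0  Nora      17
1    L3       11   Wes      20
2    L5        9   Wes      20
3    L6        1  Nora      17
4    L6        8  Nora      17
5    L5        7   Wes      20
filter rows where level == 'L6':
  level  reports  name  tenure
3    L6        1  Nora      17
4    L6        8  Nora      17
add column reports_plus_3 = t['reports'] + 3:
  level  reports  name  tenure  reports_plus_3
3    L6        1  Nora      17               4
4    L6        8  Nora      17              11
Then the min of column 'reports_plus_3': 4

4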